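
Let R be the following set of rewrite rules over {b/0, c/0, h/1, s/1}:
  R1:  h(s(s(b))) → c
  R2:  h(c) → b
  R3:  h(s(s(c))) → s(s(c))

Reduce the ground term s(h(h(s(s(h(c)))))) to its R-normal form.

s(b)

1. s(h(h(s(s(h(c))))))  →  s(h(h(s(s(b)))))   [R2 at 1.1.1.1.1]
2. s(h(h(s(s(b)))))  →  s(h(c))   [R1 at 1.1]
3. s(h(c))  →  s(b)   [R2 at 1]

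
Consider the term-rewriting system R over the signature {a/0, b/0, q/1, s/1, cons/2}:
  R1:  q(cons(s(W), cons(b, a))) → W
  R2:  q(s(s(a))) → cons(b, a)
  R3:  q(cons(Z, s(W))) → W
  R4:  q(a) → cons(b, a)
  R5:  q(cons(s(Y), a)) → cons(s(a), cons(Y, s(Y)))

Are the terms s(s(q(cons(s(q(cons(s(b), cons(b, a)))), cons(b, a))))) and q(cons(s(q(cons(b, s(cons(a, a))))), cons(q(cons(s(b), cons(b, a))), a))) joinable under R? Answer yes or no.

Reduce t₁ = s(s(q(cons(s(q(cons(s(b), cons(b, a)))), cons(b, a))))):
1. s(s(q(cons(s(q(cons(s(b), cons(b, a)))), cons(b, a)))))  →  s(s(q(cons(s(b), cons(b, a)))))   [R1 at 1.1]
2. s(s(q(cons(s(b), cons(b, a)))))  →  s(s(b))   [R1 at 1.1]

Reduce t₂ = q(cons(s(q(cons(b, s(cons(a, a))))), cons(q(cons(s(b), cons(b, a))), a))):
1. q(cons(s(q(cons(b, s(cons(a, a))))), cons(q(cons(s(b), cons(b, a))), a)))  →  q(cons(s(cons(a, a)), cons(q(cons(s(b), cons(b, a))), a)))   [R3 at 1.1.1]
2. q(cons(s(cons(a, a)), cons(q(cons(s(b), cons(b, a))), a)))  →  q(cons(s(cons(a, a)), cons(b, a)))   [R1 at 1.2.1]
3. q(cons(s(cons(a, a)), cons(b, a)))  →  cons(a, a)   [R1 at ε]

no — NF(t₁) = s(s(b)), NF(t₂) = cons(a, a)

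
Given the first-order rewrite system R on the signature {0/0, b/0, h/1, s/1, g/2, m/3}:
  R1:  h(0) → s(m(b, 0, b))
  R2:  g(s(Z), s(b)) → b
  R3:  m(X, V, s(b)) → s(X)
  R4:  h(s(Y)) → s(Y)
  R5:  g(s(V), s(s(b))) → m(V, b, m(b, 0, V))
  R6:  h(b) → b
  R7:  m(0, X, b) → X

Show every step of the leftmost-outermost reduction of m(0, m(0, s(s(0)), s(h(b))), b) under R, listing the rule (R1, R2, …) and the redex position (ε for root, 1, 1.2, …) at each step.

s(0)

1. m(0, m(0, s(s(0)), s(h(b))), b)  →  m(0, s(s(0)), s(h(b)))   [R7 at ε]
2. m(0, s(s(0)), s(h(b)))  →  m(0, s(s(0)), s(b))   [R6 at 3.1]
3. m(0, s(s(0)), s(b))  →  s(0)   [R3 at ε]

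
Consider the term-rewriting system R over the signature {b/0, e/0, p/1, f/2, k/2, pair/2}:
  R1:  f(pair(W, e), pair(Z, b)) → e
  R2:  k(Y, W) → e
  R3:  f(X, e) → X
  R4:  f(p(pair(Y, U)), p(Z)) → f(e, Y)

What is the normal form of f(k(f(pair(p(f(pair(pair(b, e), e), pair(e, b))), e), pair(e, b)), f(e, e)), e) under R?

e

1. f(k(f(pair(p(f(pair(pair(b, e), e), pair(e, b))), e), pair(e, b)), f(e, e)), e)  →  k(f(pair(p(f(pair(pair(b, e), e), pair(e, b))), e), pair(e, b)), f(e, e))   [R3 at ε]
2. k(f(pair(p(f(pair(pair(b, e), e), pair(e, b))), e), pair(e, b)), f(e, e))  →  e   [R2 at ε]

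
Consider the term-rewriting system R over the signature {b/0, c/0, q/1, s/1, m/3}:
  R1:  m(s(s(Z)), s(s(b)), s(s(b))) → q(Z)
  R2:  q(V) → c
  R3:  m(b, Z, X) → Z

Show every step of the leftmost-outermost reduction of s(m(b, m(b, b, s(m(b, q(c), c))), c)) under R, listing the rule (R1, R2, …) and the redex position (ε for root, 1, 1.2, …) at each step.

s(b)

1. s(m(b, m(b, b, s(m(b, q(c), c))), c))  →  s(m(b, b, s(m(b, q(c), c))))   [R3 at 1]
2. s(m(b, b, s(m(b, q(c), c))))  →  s(b)   [R3 at 1]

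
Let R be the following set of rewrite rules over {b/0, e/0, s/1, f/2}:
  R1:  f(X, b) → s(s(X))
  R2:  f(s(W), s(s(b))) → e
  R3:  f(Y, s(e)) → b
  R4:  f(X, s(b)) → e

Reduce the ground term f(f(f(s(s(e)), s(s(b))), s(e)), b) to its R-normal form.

s(s(b))

1. f(f(f(s(s(e)), s(s(b))), s(e)), b)  →  s(s(f(f(s(s(e)), s(s(b))), s(e))))   [R1 at ε]
2. s(s(f(f(s(s(e)), s(s(b))), s(e))))  →  s(s(b))   [R3 at 1.1]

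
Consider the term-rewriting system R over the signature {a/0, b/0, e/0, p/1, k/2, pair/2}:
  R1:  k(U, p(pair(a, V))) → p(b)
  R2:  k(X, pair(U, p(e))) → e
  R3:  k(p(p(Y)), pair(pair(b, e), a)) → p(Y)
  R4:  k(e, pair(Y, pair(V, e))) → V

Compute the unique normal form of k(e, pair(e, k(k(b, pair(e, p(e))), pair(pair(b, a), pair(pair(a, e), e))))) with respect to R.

a

1. k(e, pair(e, k(k(b, pair(e, p(e))), pair(pair(b, a), pair(pair(a, e), e)))))  →  k(e, pair(e, k(e, pair(pair(b, a), pair(pair(a, e), e)))))   [R2 at 2.2.1]
2. k(e, pair(e, k(e, pair(pair(b, a), pair(pair(a, e), e)))))  →  k(e, pair(e, pair(a, e)))   [R4 at 2.2]
3. k(e, pair(e, pair(a, e)))  →  a   [R4 at ε]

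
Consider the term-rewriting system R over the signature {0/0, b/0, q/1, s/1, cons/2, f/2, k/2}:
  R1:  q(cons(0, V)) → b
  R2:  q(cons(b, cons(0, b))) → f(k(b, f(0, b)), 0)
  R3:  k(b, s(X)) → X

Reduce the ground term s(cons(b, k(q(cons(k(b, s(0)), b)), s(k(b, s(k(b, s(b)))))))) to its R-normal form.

1. s(cons(b, k(q(cons(k(b, s(0)), b)), s(k(b, s(k(b, s(b))))))))  →  s(cons(b, k(q(cons(0, b)), s(k(b, s(k(b, s(b))))))))   [R3 at 1.2.1.1.1]
2. s(cons(b, k(q(cons(0, b)), s(k(b, s(k(b, s(b))))))))  →  s(cons(b, k(b, s(k(b, s(k(b, s(b))))))))   [R1 at 1.2.1]
3. s(cons(b, k(b, s(k(b, s(k(b, s(b))))))))  →  s(cons(b, k(b, s(k(b, s(b))))))   [R3 at 1.2]
4. s(cons(b, k(b, s(k(b, s(b))))))  →  s(cons(b, k(b, s(b))))   [R3 at 1.2]
5. s(cons(b, k(b, s(b))))  →  s(cons(b, b))   [R3 at 1.2]

s(cons(b, b))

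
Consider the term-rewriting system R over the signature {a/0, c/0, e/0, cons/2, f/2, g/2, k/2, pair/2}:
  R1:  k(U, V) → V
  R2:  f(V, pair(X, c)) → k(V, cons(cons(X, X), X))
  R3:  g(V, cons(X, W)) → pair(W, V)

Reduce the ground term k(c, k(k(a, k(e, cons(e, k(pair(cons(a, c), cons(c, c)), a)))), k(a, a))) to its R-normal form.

1. k(c, k(k(a, k(e, cons(e, k(pair(cons(a, c), cons(c, c)), a)))), k(a, a)))  →  k(k(a, k(e, cons(e, k(pair(cons(a, c), cons(c, c)), a)))), k(a, a))   [R1 at ε]
2. k(k(a, k(e, cons(e, k(pair(cons(a, c), cons(c, c)), a)))), k(a, a))  →  k(a, a)   [R1 at ε]
3. k(a, a)  →  a   [R1 at ε]

a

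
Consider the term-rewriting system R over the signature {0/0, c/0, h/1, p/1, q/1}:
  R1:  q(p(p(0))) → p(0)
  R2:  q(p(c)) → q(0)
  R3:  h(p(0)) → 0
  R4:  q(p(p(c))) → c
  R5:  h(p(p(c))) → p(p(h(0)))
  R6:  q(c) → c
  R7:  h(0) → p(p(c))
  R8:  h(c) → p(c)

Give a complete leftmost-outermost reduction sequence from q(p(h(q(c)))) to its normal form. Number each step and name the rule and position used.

1. q(p(h(q(c))))  →  q(p(h(c)))   [R6 at 1.1.1]
2. q(p(h(c)))  →  q(p(p(c)))   [R8 at 1.1]
3. q(p(p(c)))  →  c   [R4 at ε]

c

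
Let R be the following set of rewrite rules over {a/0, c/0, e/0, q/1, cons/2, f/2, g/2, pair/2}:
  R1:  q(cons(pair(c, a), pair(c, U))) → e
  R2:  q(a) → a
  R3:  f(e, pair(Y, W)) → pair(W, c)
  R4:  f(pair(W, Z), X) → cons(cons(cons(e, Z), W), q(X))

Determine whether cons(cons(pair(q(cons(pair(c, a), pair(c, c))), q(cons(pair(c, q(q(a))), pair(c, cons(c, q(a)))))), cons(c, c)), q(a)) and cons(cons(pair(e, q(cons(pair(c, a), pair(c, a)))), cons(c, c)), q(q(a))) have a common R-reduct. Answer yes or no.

Reduce t₁ = cons(cons(pair(q(cons(pair(c, a), pair(c, c))), q(cons(pair(c, q(q(a))), pair(c, cons(c, q(a)))))), cons(c, c)), q(a)):
1. cons(cons(pair(q(cons(pair(c, a), pair(c, c))), q(cons(pair(c, q(q(a))), pair(c, cons(c, q(a)))))), cons(c, c)), q(a))  →  cons(cons(pair(e, q(cons(pair(c, q(q(a))), pair(c, cons(c, q(a)))))), cons(c, c)), q(a))   [R1 at 1.1.1]
2. cons(cons(pair(e, q(cons(pair(c, q(q(a))), pair(c, cons(c, q(a)))))), cons(c, c)), q(a))  →  cons(cons(pair(e, q(cons(pair(c, q(a)), pair(c, cons(c, q(a)))))), cons(c, c)), q(a))   [R2 at 1.1.2.1.1.2.1]
3. cons(cons(pair(e, q(cons(pair(c, q(a)), pair(c, cons(c, q(a)))))), cons(c, c)), q(a))  →  cons(cons(pair(e, q(cons(pair(c, a), pair(c, cons(c, q(a)))))), cons(c, c)), q(a))   [R2 at 1.1.2.1.1.2]
4. cons(cons(pair(e, q(cons(pair(c, a), pair(c, cons(c, q(a)))))), cons(c, c)), q(a))  →  cons(cons(pair(e, e), cons(c, c)), q(a))   [R1 at 1.1.2]
5. cons(cons(pair(e, e), cons(c, c)), q(a))  →  cons(cons(pair(e, e), cons(c, c)), a)   [R2 at 2]

Reduce t₂ = cons(cons(pair(e, q(cons(pair(c, a), pair(c, a)))), cons(c, c)), q(q(a))):
1. cons(cons(pair(e, q(cons(pair(c, a), pair(c, a)))), cons(c, c)), q(q(a)))  →  cons(cons(pair(e, e), cons(c, c)), q(q(a)))   [R1 at 1.1.2]
2. cons(cons(pair(e, e), cons(c, c)), q(q(a)))  →  cons(cons(pair(e, e), cons(c, c)), q(a))   [R2 at 2.1]
3. cons(cons(pair(e, e), cons(c, c)), q(a))  →  cons(cons(pair(e, e), cons(c, c)), a)   [R2 at 2]

yes — NF(t₁) = cons(cons(pair(e, e), cons(c, c)), a), NF(t₂) = cons(cons(pair(e, e), cons(c, c)), a)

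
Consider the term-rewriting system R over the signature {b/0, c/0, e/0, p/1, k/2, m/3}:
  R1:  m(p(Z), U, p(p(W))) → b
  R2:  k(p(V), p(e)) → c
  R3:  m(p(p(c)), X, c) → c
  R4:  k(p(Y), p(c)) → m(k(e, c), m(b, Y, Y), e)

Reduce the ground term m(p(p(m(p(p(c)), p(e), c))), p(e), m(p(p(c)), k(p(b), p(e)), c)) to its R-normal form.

1. m(p(p(m(p(p(c)), p(e), c))), p(e), m(p(p(c)), k(p(b), p(e)), c))  →  m(p(p(c)), p(e), m(p(p(c)), k(p(b), p(e)), c))   [R3 at 1.1.1]
2. m(p(p(c)), p(e), m(p(p(c)), k(p(b), p(e)), c))  →  m(p(p(c)), p(e), c)   [R3 at 3]
3. m(p(p(c)), p(e), c)  →  c   [R3 at ε]

c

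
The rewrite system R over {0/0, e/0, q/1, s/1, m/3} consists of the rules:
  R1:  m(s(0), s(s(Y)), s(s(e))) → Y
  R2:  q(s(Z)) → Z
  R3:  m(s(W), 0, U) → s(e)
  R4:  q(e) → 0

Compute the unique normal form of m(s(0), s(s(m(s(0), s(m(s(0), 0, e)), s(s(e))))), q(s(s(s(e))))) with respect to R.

e

1. m(s(0), s(s(m(s(0), s(m(s(0), 0, e)), s(s(e))))), q(s(s(s(e)))))  →  m(s(0), s(s(m(s(0), s(s(e)), s(s(e))))), q(s(s(s(e)))))   [R3 at 2.1.1.2.1]
2. m(s(0), s(s(m(s(0), s(s(e)), s(s(e))))), q(s(s(s(e)))))  →  m(s(0), s(s(e)), q(s(s(s(e)))))   [R1 at 2.1.1]
3. m(s(0), s(s(e)), q(s(s(s(e)))))  →  m(s(0), s(s(e)), s(s(e)))   [R2 at 3]
4. m(s(0), s(s(e)), s(s(e)))  →  e   [R1 at ε]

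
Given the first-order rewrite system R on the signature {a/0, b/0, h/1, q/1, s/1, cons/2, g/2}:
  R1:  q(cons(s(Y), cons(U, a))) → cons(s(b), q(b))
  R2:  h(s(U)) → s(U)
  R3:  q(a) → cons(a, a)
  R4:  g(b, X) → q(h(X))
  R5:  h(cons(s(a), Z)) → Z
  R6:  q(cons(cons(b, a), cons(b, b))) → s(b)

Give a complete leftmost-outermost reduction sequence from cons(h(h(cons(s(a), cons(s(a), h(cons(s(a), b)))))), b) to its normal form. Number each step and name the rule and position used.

cons(b, b)

1. cons(h(h(cons(s(a), cons(s(a), h(cons(s(a), b)))))), b)  →  cons(h(cons(s(a), h(cons(s(a), b)))), b)   [R5 at 1.1]
2. cons(h(cons(s(a), h(cons(s(a), b)))), b)  →  cons(h(cons(s(a), b)), b)   [R5 at 1]
3. cons(h(cons(s(a), b)), b)  →  cons(b, b)   [R5 at 1]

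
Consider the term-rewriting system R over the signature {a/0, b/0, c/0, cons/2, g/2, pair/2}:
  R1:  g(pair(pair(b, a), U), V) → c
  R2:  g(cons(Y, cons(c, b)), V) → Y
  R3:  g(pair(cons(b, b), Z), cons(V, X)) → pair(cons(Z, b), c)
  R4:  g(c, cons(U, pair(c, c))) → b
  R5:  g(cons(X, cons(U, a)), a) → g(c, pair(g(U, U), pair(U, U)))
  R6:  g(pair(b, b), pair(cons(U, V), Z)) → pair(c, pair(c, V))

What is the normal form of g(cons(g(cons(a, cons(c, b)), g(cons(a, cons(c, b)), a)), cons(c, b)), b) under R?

a

1. g(cons(g(cons(a, cons(c, b)), g(cons(a, cons(c, b)), a)), cons(c, b)), b)  →  g(cons(a, cons(c, b)), g(cons(a, cons(c, b)), a))   [R2 at ε]
2. g(cons(a, cons(c, b)), g(cons(a, cons(c, b)), a))  →  a   [R2 at ε]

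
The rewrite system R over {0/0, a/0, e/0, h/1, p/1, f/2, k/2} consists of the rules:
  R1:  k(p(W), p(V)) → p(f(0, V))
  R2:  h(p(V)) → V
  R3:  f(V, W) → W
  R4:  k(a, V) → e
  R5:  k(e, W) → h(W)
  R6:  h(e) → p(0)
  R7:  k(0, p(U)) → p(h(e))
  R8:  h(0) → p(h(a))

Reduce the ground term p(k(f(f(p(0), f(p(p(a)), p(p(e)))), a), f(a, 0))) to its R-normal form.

p(e)

1. p(k(f(f(p(0), f(p(p(a)), p(p(e)))), a), f(a, 0)))  →  p(k(a, f(a, 0)))   [R3 at 1.1]
2. p(k(a, f(a, 0)))  →  p(e)   [R4 at 1]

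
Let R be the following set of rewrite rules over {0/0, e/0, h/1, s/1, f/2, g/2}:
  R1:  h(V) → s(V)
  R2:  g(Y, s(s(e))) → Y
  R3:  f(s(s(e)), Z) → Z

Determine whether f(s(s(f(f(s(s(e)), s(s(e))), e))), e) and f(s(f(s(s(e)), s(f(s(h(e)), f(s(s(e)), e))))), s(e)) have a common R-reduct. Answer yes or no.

Reduce t₁ = f(s(s(f(f(s(s(e)), s(s(e))), e))), e):
1. f(s(s(f(f(s(s(e)), s(s(e))), e))), e)  →  f(s(s(f(s(s(e)), e))), e)   [R3 at 1.1.1.1]
2. f(s(s(f(s(s(e)), e))), e)  →  f(s(s(e)), e)   [R3 at 1.1.1]
3. f(s(s(e)), e)  →  e   [R3 at ε]

Reduce t₂ = f(s(f(s(s(e)), s(f(s(h(e)), f(s(s(e)), e))))), s(e)):
1. f(s(f(s(s(e)), s(f(s(h(e)), f(s(s(e)), e))))), s(e))  →  f(s(s(f(s(h(e)), f(s(s(e)), e)))), s(e))   [R3 at 1.1]
2. f(s(s(f(s(h(e)), f(s(s(e)), e)))), s(e))  →  f(s(s(f(s(s(e)), f(s(s(e)), e)))), s(e))   [R1 at 1.1.1.1.1]
3. f(s(s(f(s(s(e)), f(s(s(e)), e)))), s(e))  →  f(s(s(f(s(s(e)), e))), s(e))   [R3 at 1.1.1]
4. f(s(s(f(s(s(e)), e))), s(e))  →  f(s(s(e)), s(e))   [R3 at 1.1.1]
5. f(s(s(e)), s(e))  →  s(e)   [R3 at ε]

no — NF(t₁) = e, NF(t₂) = s(e)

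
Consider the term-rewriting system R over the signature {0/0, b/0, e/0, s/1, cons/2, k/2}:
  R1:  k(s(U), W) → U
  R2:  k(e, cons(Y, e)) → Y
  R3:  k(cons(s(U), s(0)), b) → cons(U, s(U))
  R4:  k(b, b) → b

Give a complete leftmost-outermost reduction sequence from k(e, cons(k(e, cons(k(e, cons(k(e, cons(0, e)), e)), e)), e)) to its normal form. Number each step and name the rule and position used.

1. k(e, cons(k(e, cons(k(e, cons(k(e, cons(0, e)), e)), e)), e))  →  k(e, cons(k(e, cons(k(e, cons(0, e)), e)), e))   [R2 at ε]
2. k(e, cons(k(e, cons(k(e, cons(0, e)), e)), e))  →  k(e, cons(k(e, cons(0, e)), e))   [R2 at ε]
3. k(e, cons(k(e, cons(0, e)), e))  →  k(e, cons(0, e))   [R2 at ε]
4. k(e, cons(0, e))  →  0   [R2 at ε]

0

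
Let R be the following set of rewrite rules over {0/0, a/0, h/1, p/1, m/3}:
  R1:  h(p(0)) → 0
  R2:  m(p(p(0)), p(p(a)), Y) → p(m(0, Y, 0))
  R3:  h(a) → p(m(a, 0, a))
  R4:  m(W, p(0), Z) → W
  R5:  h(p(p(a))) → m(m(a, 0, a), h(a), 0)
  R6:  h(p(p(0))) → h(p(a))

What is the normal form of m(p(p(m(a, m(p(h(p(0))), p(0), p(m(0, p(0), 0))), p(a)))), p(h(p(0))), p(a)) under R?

p(p(a))

1. m(p(p(m(a, m(p(h(p(0))), p(0), p(m(0, p(0), 0))), p(a)))), p(h(p(0))), p(a))  →  m(p(p(m(a, p(h(p(0))), p(a)))), p(h(p(0))), p(a))   [R4 at 1.1.1.2]
2. m(p(p(m(a, p(h(p(0))), p(a)))), p(h(p(0))), p(a))  →  m(p(p(m(a, p(0), p(a)))), p(h(p(0))), p(a))   [R1 at 1.1.1.2.1]
3. m(p(p(m(a, p(0), p(a)))), p(h(p(0))), p(a))  →  m(p(p(a)), p(h(p(0))), p(a))   [R4 at 1.1.1]
4. m(p(p(a)), p(h(p(0))), p(a))  →  m(p(p(a)), p(0), p(a))   [R1 at 2.1]
5. m(p(p(a)), p(0), p(a))  →  p(p(a))   [R4 at ε]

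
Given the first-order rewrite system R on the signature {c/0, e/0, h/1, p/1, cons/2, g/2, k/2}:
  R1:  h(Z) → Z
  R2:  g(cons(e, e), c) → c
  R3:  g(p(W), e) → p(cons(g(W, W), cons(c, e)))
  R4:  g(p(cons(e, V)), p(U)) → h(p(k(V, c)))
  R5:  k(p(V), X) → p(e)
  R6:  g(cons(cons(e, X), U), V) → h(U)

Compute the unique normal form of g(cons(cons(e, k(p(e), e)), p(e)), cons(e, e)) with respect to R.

1. g(cons(cons(e, k(p(e), e)), p(e)), cons(e, e))  →  h(p(e))   [R6 at ε]
2. h(p(e))  →  p(e)   [R1 at ε]

p(e)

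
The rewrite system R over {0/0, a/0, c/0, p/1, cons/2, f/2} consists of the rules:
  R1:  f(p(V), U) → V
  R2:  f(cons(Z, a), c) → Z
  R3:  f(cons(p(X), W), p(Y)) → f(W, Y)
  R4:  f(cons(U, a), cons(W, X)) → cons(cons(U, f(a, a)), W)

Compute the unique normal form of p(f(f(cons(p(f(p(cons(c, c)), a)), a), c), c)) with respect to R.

1. p(f(f(cons(p(f(p(cons(c, c)), a)), a), c), c))  →  p(f(p(f(p(cons(c, c)), a)), c))   [R2 at 1.1]
2. p(f(p(f(p(cons(c, c)), a)), c))  →  p(f(p(cons(c, c)), a))   [R1 at 1]
3. p(f(p(cons(c, c)), a))  →  p(cons(c, c))   [R1 at 1]

p(cons(c, c))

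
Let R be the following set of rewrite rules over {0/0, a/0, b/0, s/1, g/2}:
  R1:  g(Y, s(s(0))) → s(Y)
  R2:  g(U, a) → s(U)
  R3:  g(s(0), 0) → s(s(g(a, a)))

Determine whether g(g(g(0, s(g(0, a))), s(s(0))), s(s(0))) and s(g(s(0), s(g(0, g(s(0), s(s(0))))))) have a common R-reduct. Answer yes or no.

yes — NF(t₁) = s(s(s(0))), NF(t₂) = s(s(s(0)))

Reduce t₁ = g(g(g(0, s(g(0, a))), s(s(0))), s(s(0))):
1. g(g(g(0, s(g(0, a))), s(s(0))), s(s(0)))  →  s(g(g(0, s(g(0, a))), s(s(0))))   [R1 at ε]
2. s(g(g(0, s(g(0, a))), s(s(0))))  →  s(s(g(0, s(g(0, a)))))   [R1 at 1]
3. s(s(g(0, s(g(0, a)))))  →  s(s(g(0, s(s(0)))))   [R2 at 1.1.2.1]
4. s(s(g(0, s(s(0)))))  →  s(s(s(0)))   [R1 at 1.1]

Reduce t₂ = s(g(s(0), s(g(0, g(s(0), s(s(0))))))):
1. s(g(s(0), s(g(0, g(s(0), s(s(0)))))))  →  s(g(s(0), s(g(0, s(s(0))))))   [R1 at 1.2.1.2]
2. s(g(s(0), s(g(0, s(s(0))))))  →  s(g(s(0), s(s(0))))   [R1 at 1.2.1]
3. s(g(s(0), s(s(0))))  →  s(s(s(0)))   [R1 at 1]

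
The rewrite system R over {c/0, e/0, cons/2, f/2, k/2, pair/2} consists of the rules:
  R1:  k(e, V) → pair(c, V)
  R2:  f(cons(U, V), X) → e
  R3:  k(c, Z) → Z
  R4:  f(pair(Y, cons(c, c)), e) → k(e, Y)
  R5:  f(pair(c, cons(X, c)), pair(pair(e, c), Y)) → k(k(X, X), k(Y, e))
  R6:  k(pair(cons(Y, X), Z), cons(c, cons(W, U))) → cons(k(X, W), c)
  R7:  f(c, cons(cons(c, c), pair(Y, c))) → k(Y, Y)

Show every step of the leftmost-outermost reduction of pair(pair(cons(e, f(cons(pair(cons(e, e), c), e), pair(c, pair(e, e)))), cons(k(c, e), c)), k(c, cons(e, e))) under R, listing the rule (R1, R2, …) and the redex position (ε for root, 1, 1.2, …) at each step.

1. pair(pair(cons(e, f(cons(pair(cons(e, e), c), e), pair(c, pair(e, e)))), cons(k(c, e), c)), k(c, cons(e, e)))  →  pair(pair(cons(e, e), cons(k(c, e), c)), k(c, cons(e, e)))   [R2 at 1.1.2]
2. pair(pair(cons(e, e), cons(k(c, e), c)), k(c, cons(e, e)))  →  pair(pair(cons(e, e), cons(e, c)), k(c, cons(e, e)))   [R3 at 1.2.1]
3. pair(pair(cons(e, e), cons(e, c)), k(c, cons(e, e)))  →  pair(pair(cons(e, e), cons(e, c)), cons(e, e))   [R3 at 2]

pair(pair(cons(e, e), cons(e, c)), cons(e, e))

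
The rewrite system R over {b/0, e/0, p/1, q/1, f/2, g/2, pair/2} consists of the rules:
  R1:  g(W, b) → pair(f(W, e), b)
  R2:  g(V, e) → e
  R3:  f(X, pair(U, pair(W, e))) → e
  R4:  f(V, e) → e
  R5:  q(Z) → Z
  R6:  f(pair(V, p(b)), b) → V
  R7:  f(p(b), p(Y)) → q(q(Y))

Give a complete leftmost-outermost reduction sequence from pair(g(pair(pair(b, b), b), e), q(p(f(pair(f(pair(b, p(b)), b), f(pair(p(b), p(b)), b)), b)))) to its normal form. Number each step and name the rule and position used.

pair(e, p(b))

1. pair(g(pair(pair(b, b), b), e), q(p(f(pair(f(pair(b, p(b)), b), f(pair(p(b), p(b)), b)), b))))  →  pair(e, q(p(f(pair(f(pair(b, p(b)), b), f(pair(p(b), p(b)), b)), b))))   [R2 at 1]
2. pair(e, q(p(f(pair(f(pair(b, p(b)), b), f(pair(p(b), p(b)), b)), b))))  →  pair(e, p(f(pair(f(pair(b, p(b)), b), f(pair(p(b), p(b)), b)), b)))   [R5 at 2]
3. pair(e, p(f(pair(f(pair(b, p(b)), b), f(pair(p(b), p(b)), b)), b)))  →  pair(e, p(f(pair(b, f(pair(p(b), p(b)), b)), b)))   [R6 at 2.1.1.1]
4. pair(e, p(f(pair(b, f(pair(p(b), p(b)), b)), b)))  →  pair(e, p(f(pair(b, p(b)), b)))   [R6 at 2.1.1.2]
5. pair(e, p(f(pair(b, p(b)), b)))  →  pair(e, p(b))   [R6 at 2.1]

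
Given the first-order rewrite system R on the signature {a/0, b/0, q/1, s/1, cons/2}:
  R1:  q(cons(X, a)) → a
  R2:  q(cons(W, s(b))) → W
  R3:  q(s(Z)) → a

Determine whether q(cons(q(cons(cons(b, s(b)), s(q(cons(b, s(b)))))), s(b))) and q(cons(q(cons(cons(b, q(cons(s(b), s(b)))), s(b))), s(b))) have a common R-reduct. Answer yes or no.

yes — NF(t₁) = cons(b, s(b)), NF(t₂) = cons(b, s(b))

Reduce t₁ = q(cons(q(cons(cons(b, s(b)), s(q(cons(b, s(b)))))), s(b))):
1. q(cons(q(cons(cons(b, s(b)), s(q(cons(b, s(b)))))), s(b)))  →  q(cons(cons(b, s(b)), s(q(cons(b, s(b))))))   [R2 at ε]
2. q(cons(cons(b, s(b)), s(q(cons(b, s(b))))))  →  q(cons(cons(b, s(b)), s(b)))   [R2 at 1.2.1]
3. q(cons(cons(b, s(b)), s(b)))  →  cons(b, s(b))   [R2 at ε]

Reduce t₂ = q(cons(q(cons(cons(b, q(cons(s(b), s(b)))), s(b))), s(b))):
1. q(cons(q(cons(cons(b, q(cons(s(b), s(b)))), s(b))), s(b)))  →  q(cons(cons(b, q(cons(s(b), s(b)))), s(b)))   [R2 at ε]
2. q(cons(cons(b, q(cons(s(b), s(b)))), s(b)))  →  cons(b, q(cons(s(b), s(b))))   [R2 at ε]
3. cons(b, q(cons(s(b), s(b))))  →  cons(b, s(b))   [R2 at 2]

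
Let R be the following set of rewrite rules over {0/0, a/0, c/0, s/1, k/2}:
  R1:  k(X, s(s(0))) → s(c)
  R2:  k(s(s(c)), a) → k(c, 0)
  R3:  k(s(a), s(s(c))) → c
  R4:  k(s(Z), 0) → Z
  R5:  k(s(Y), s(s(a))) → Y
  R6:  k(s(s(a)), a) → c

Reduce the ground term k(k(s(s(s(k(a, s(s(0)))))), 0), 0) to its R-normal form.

1. k(k(s(s(s(k(a, s(s(0)))))), 0), 0)  →  k(s(s(k(a, s(s(0))))), 0)   [R4 at 1]
2. k(s(s(k(a, s(s(0))))), 0)  →  s(k(a, s(s(0))))   [R4 at ε]
3. s(k(a, s(s(0))))  →  s(s(c))   [R1 at 1]

s(s(c))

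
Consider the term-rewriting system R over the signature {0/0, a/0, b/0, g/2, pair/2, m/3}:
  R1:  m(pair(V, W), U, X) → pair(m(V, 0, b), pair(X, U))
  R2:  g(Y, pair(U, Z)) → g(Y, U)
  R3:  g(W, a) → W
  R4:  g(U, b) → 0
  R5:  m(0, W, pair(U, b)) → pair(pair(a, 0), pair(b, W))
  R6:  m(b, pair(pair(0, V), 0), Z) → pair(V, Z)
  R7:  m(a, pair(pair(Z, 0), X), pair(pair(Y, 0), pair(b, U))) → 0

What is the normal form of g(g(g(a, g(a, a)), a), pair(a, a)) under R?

a

1. g(g(g(a, g(a, a)), a), pair(a, a))  →  g(g(g(a, g(a, a)), a), a)   [R2 at ε]
2. g(g(g(a, g(a, a)), a), a)  →  g(g(a, g(a, a)), a)   [R3 at ε]
3. g(g(a, g(a, a)), a)  →  g(a, g(a, a))   [R3 at ε]
4. g(a, g(a, a))  →  g(a, a)   [R3 at 2]
5. g(a, a)  →  a   [R3 at ε]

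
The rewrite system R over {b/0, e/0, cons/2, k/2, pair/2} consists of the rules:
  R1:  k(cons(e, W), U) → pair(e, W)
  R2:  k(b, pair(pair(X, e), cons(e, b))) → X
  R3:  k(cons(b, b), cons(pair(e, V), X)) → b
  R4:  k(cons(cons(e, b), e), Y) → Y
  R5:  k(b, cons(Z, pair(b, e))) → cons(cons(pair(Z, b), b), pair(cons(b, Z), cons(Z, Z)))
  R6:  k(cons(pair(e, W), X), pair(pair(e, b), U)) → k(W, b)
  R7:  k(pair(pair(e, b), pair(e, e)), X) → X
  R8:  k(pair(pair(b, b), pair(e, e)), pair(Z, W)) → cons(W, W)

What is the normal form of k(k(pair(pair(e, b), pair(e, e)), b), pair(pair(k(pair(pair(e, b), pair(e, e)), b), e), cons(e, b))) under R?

b

1. k(k(pair(pair(e, b), pair(e, e)), b), pair(pair(k(pair(pair(e, b), pair(e, e)), b), e), cons(e, b)))  →  k(b, pair(pair(k(pair(pair(e, b), pair(e, e)), b), e), cons(e, b)))   [R7 at 1]
2. k(b, pair(pair(k(pair(pair(e, b), pair(e, e)), b), e), cons(e, b)))  →  k(pair(pair(e, b), pair(e, e)), b)   [R2 at ε]
3. k(pair(pair(e, b), pair(e, e)), b)  →  b   [R7 at ε]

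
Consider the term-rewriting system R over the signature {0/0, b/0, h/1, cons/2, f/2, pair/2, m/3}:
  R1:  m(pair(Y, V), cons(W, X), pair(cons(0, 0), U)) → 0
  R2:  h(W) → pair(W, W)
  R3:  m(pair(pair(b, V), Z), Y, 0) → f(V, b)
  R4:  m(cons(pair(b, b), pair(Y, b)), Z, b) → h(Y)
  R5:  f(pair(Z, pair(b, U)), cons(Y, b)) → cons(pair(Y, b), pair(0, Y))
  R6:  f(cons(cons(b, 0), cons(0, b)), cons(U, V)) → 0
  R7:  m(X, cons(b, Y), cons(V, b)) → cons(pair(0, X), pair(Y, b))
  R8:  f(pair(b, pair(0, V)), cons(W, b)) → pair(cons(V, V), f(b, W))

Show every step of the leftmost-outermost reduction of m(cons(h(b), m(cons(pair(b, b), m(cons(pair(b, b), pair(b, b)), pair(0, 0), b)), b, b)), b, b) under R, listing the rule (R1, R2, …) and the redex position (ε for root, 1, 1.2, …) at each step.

pair(b, b)

1. m(cons(h(b), m(cons(pair(b, b), m(cons(pair(b, b), pair(b, b)), pair(0, 0), b)), b, b)), b, b)  →  m(cons(pair(b, b), m(cons(pair(b, b), m(cons(pair(b, b), pair(b, b)), pair(0, 0), b)), b, b)), b, b)   [R2 at 1.1]
2. m(cons(pair(b, b), m(cons(pair(b, b), m(cons(pair(b, b), pair(b, b)), pair(0, 0), b)), b, b)), b, b)  →  m(cons(pair(b, b), m(cons(pair(b, b), h(b)), b, b)), b, b)   [R4 at 1.2.1.2]
3. m(cons(pair(b, b), m(cons(pair(b, b), h(b)), b, b)), b, b)  →  m(cons(pair(b, b), m(cons(pair(b, b), pair(b, b)), b, b)), b, b)   [R2 at 1.2.1.2]
4. m(cons(pair(b, b), m(cons(pair(b, b), pair(b, b)), b, b)), b, b)  →  m(cons(pair(b, b), h(b)), b, b)   [R4 at 1.2]
5. m(cons(pair(b, b), h(b)), b, b)  →  m(cons(pair(b, b), pair(b, b)), b, b)   [R2 at 1.2]
6. m(cons(pair(b, b), pair(b, b)), b, b)  →  h(b)   [R4 at ε]
7. h(b)  →  pair(b, b)   [R2 at ε]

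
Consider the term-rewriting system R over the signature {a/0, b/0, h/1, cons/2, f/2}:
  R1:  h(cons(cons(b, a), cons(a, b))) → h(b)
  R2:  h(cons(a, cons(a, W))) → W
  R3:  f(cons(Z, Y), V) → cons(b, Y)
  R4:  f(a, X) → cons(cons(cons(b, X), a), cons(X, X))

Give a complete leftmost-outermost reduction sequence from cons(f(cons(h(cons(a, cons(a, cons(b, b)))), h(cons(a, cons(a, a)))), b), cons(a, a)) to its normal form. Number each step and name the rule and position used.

1. cons(f(cons(h(cons(a, cons(a, cons(b, b)))), h(cons(a, cons(a, a)))), b), cons(a, a))  →  cons(cons(b, h(cons(a, cons(a, a)))), cons(a, a))   [R3 at 1]
2. cons(cons(b, h(cons(a, cons(a, a)))), cons(a, a))  →  cons(cons(b, a), cons(a, a))   [R2 at 1.2]

cons(cons(b, a), cons(a, a))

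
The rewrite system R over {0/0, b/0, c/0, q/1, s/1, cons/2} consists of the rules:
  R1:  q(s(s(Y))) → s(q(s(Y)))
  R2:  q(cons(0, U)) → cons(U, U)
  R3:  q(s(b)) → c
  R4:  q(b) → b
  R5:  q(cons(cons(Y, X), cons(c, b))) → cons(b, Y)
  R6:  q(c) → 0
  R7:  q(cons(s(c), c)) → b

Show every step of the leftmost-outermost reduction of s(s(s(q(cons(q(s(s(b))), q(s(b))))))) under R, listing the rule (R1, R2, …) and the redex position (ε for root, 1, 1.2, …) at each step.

s(s(s(b)))

1. s(s(s(q(cons(q(s(s(b))), q(s(b)))))))  →  s(s(s(q(cons(s(q(s(b))), q(s(b)))))))   [R1 at 1.1.1.1.1]
2. s(s(s(q(cons(s(q(s(b))), q(s(b)))))))  →  s(s(s(q(cons(s(c), q(s(b)))))))   [R3 at 1.1.1.1.1.1]
3. s(s(s(q(cons(s(c), q(s(b)))))))  →  s(s(s(q(cons(s(c), c)))))   [R3 at 1.1.1.1.2]
4. s(s(s(q(cons(s(c), c)))))  →  s(s(s(b)))   [R7 at 1.1.1]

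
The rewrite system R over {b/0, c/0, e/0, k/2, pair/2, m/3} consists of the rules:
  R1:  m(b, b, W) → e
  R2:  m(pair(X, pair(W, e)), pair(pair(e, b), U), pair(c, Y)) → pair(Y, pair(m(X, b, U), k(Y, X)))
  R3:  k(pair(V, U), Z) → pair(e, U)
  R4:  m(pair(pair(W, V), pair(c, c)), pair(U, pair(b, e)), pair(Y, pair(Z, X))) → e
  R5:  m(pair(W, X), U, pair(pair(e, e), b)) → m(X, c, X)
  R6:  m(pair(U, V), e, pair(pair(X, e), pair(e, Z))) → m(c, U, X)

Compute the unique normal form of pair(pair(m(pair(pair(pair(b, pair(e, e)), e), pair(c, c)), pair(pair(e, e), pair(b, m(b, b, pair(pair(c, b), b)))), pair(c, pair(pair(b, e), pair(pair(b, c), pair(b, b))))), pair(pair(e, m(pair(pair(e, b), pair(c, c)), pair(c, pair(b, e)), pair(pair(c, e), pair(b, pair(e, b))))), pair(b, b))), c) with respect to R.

1. pair(pair(m(pair(pair(pair(b, pair(e, e)), e), pair(c, c)), pair(pair(e, e), pair(b, m(b, b, pair(pair(c, b), b)))), pair(c, pair(pair(b, e), pair(pair(b, c), pair(b, b))))), pair(pair(e, m(pair(pair(e, b), pair(c, c)), pair(c, pair(b, e)), pair(pair(c, e), pair(b, pair(e, b))))), pair(b, b))), c)  →  pair(pair(m(pair(pair(pair(b, pair(e, e)), e), pair(c, c)), pair(pair(e, e), pair(b, e)), pair(c, pair(pair(b, e), pair(pair(b, c), pair(b, b))))), pair(pair(e, m(pair(pair(e, b), pair(c, c)), pair(c, pair(b, e)), pair(pair(c, e), pair(b, pair(e, b))))), pair(b, b))), c)   [R1 at 1.1.2.2.2]
2. pair(pair(m(pair(pair(pair(b, pair(e, e)), e), pair(c, c)), pair(pair(e, e), pair(b, e)), pair(c, pair(pair(b, e), pair(pair(b, c), pair(b, b))))), pair(pair(e, m(pair(pair(e, b), pair(c, c)), pair(c, pair(b, e)), pair(pair(c, e), pair(b, pair(e, b))))), pair(b, b))), c)  →  pair(pair(e, pair(pair(e, m(pair(pair(e, b), pair(c, c)), pair(c, pair(b, e)), pair(pair(c, e), pair(b, pair(e, b))))), pair(b, b))), c)   [R4 at 1.1]
3. pair(pair(e, pair(pair(e, m(pair(pair(e, b), pair(c, c)), pair(c, pair(b, e)), pair(pair(c, e), pair(b, pair(e, b))))), pair(b, b))), c)  →  pair(pair(e, pair(pair(e, e), pair(b, b))), c)   [R4 at 1.2.1.2]

pair(pair(e, pair(pair(e, e), pair(b, b))), c)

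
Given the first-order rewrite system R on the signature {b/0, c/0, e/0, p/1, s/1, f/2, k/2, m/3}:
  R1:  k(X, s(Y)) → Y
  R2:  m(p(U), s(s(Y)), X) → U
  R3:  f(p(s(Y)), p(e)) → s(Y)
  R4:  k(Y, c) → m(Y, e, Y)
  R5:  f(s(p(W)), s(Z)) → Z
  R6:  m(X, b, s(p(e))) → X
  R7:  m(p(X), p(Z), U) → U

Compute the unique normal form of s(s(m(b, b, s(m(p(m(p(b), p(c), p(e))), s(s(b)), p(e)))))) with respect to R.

1. s(s(m(b, b, s(m(p(m(p(b), p(c), p(e))), s(s(b)), p(e))))))  →  s(s(m(b, b, s(m(p(b), p(c), p(e))))))   [R2 at 1.1.3.1]
2. s(s(m(b, b, s(m(p(b), p(c), p(e))))))  →  s(s(m(b, b, s(p(e)))))   [R7 at 1.1.3.1]
3. s(s(m(b, b, s(p(e)))))  →  s(s(b))   [R6 at 1.1]

s(s(b))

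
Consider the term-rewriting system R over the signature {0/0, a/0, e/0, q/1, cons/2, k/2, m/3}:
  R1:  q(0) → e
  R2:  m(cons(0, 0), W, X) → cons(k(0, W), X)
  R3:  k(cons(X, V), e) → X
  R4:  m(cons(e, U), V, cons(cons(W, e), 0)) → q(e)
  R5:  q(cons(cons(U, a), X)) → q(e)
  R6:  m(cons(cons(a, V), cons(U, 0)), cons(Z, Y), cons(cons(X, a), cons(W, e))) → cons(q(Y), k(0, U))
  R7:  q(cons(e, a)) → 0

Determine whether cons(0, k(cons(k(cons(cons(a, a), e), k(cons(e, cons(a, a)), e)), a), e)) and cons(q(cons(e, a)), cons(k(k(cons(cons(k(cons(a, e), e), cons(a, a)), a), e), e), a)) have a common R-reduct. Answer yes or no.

Reduce t₁ = cons(0, k(cons(k(cons(cons(a, a), e), k(cons(e, cons(a, a)), e)), a), e)):
1. cons(0, k(cons(k(cons(cons(a, a), e), k(cons(e, cons(a, a)), e)), a), e))  →  cons(0, k(cons(cons(a, a), e), k(cons(e, cons(a, a)), e)))   [R3 at 2]
2. cons(0, k(cons(cons(a, a), e), k(cons(e, cons(a, a)), e)))  →  cons(0, k(cons(cons(a, a), e), e))   [R3 at 2.2]
3. cons(0, k(cons(cons(a, a), e), e))  →  cons(0, cons(a, a))   [R3 at 2]

Reduce t₂ = cons(q(cons(e, a)), cons(k(k(cons(cons(k(cons(a, e), e), cons(a, a)), a), e), e), a)):
1. cons(q(cons(e, a)), cons(k(k(cons(cons(k(cons(a, e), e), cons(a, a)), a), e), e), a))  →  cons(0, cons(k(k(cons(cons(k(cons(a, e), e), cons(a, a)), a), e), e), a))   [R7 at 1]
2. cons(0, cons(k(k(cons(cons(k(cons(a, e), e), cons(a, a)), a), e), e), a))  →  cons(0, cons(k(cons(k(cons(a, e), e), cons(a, a)), e), a))   [R3 at 2.1.1]
3. cons(0, cons(k(cons(k(cons(a, e), e), cons(a, a)), e), a))  →  cons(0, cons(k(cons(a, e), e), a))   [R3 at 2.1]
4. cons(0, cons(k(cons(a, e), e), a))  →  cons(0, cons(a, a))   [R3 at 2.1]

yes — NF(t₁) = cons(0, cons(a, a)), NF(t₂) = cons(0, cons(a, a))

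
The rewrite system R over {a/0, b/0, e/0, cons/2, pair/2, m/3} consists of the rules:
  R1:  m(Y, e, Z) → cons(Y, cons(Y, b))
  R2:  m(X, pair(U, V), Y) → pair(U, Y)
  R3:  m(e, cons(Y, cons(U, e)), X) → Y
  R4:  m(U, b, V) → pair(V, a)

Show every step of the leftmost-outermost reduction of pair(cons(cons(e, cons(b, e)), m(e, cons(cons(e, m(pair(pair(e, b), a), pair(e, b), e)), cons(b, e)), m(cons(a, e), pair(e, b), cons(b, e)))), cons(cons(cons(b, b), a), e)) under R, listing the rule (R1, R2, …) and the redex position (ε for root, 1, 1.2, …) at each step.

pair(cons(cons(e, cons(b, e)), cons(e, pair(e, e))), cons(cons(cons(b, b), a), e))

1. pair(cons(cons(e, cons(b, e)), m(e, cons(cons(e, m(pair(pair(e, b), a), pair(e, b), e)), cons(b, e)), m(cons(a, e), pair(e, b), cons(b, e)))), cons(cons(cons(b, b), a), e))  →  pair(cons(cons(e, cons(b, e)), cons(e, m(pair(pair(e, b), a), pair(e, b), e))), cons(cons(cons(b, b), a), e))   [R3 at 1.2]
2. pair(cons(cons(e, cons(b, e)), cons(e, m(pair(pair(e, b), a), pair(e, b), e))), cons(cons(cons(b, b), a), e))  →  pair(cons(cons(e, cons(b, e)), cons(e, pair(e, e))), cons(cons(cons(b, b), a), e))   [R2 at 1.2.2]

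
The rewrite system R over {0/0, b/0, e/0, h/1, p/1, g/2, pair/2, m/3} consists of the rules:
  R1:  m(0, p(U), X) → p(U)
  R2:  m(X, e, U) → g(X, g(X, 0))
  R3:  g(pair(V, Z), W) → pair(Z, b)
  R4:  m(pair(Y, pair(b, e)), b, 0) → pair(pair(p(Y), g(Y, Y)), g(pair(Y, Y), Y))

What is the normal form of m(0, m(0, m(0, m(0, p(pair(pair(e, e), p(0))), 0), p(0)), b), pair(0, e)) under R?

p(pair(pair(e, e), p(0)))

1. m(0, m(0, m(0, m(0, p(pair(pair(e, e), p(0))), 0), p(0)), b), pair(0, e))  →  m(0, m(0, m(0, p(pair(pair(e, e), p(0))), p(0)), b), pair(0, e))   [R1 at 2.2.2]
2. m(0, m(0, m(0, p(pair(pair(e, e), p(0))), p(0)), b), pair(0, e))  →  m(0, m(0, p(pair(pair(e, e), p(0))), b), pair(0, e))   [R1 at 2.2]
3. m(0, m(0, p(pair(pair(e, e), p(0))), b), pair(0, e))  →  m(0, p(pair(pair(e, e), p(0))), pair(0, e))   [R1 at 2]
4. m(0, p(pair(pair(e, e), p(0))), pair(0, e))  →  p(pair(pair(e, e), p(0)))   [R1 at ε]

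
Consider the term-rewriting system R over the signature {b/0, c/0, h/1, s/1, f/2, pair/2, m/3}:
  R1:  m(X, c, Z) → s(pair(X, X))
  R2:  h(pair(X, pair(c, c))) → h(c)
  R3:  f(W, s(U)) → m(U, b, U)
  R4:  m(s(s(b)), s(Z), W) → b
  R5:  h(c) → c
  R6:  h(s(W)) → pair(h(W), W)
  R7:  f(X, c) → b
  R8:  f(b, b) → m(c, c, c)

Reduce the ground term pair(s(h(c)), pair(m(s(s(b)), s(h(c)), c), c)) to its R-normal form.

1. pair(s(h(c)), pair(m(s(s(b)), s(h(c)), c), c))  →  pair(s(c), pair(m(s(s(b)), s(h(c)), c), c))   [R5 at 1.1]
2. pair(s(c), pair(m(s(s(b)), s(h(c)), c), c))  →  pair(s(c), pair(b, c))   [R4 at 2.1]

pair(s(c), pair(b, c))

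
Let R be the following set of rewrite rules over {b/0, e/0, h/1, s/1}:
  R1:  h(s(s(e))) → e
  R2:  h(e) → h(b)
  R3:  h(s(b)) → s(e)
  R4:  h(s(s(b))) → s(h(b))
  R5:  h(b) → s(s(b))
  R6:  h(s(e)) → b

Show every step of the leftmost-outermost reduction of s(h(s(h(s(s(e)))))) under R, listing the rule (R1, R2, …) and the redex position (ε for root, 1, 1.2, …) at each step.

s(b)

1. s(h(s(h(s(s(e))))))  →  s(h(s(e)))   [R1 at 1.1.1]
2. s(h(s(e)))  →  s(b)   [R6 at 1]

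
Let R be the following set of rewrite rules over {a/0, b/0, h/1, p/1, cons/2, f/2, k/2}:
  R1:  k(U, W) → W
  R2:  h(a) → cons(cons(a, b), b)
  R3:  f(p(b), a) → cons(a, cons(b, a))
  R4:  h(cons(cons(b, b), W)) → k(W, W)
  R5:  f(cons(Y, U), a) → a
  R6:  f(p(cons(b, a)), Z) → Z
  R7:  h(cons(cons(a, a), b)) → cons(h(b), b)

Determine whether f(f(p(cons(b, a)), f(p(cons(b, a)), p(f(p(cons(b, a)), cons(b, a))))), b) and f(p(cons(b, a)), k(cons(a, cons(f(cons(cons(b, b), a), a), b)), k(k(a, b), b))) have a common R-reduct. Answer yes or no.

Reduce t₁ = f(f(p(cons(b, a)), f(p(cons(b, a)), p(f(p(cons(b, a)), cons(b, a))))), b):
1. f(f(p(cons(b, a)), f(p(cons(b, a)), p(f(p(cons(b, a)), cons(b, a))))), b)  →  f(f(p(cons(b, a)), p(f(p(cons(b, a)), cons(b, a)))), b)   [R6 at 1]
2. f(f(p(cons(b, a)), p(f(p(cons(b, a)), cons(b, a)))), b)  →  f(p(f(p(cons(b, a)), cons(b, a))), b)   [R6 at 1]
3. f(p(f(p(cons(b, a)), cons(b, a))), b)  →  f(p(cons(b, a)), b)   [R6 at 1.1]
4. f(p(cons(b, a)), b)  →  b   [R6 at ε]

Reduce t₂ = f(p(cons(b, a)), k(cons(a, cons(f(cons(cons(b, b), a), a), b)), k(k(a, b), b))):
1. f(p(cons(b, a)), k(cons(a, cons(f(cons(cons(b, b), a), a), b)), k(k(a, b), b)))  →  k(cons(a, cons(f(cons(cons(b, b), a), a), b)), k(k(a, b), b))   [R6 at ε]
2. k(cons(a, cons(f(cons(cons(b, b), a), a), b)), k(k(a, b), b))  →  k(k(a, b), b)   [R1 at ε]
3. k(k(a, b), b)  →  b   [R1 at ε]

yes — NF(t₁) = b, NF(t₂) = b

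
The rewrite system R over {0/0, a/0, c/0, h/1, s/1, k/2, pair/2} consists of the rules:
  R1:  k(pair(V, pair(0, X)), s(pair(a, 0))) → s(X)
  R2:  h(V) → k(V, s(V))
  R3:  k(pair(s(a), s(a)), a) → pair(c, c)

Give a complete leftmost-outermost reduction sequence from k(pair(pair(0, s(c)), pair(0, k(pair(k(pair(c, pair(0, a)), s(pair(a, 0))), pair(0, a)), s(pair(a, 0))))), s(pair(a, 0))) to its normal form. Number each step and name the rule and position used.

1. k(pair(pair(0, s(c)), pair(0, k(pair(k(pair(c, pair(0, a)), s(pair(a, 0))), pair(0, a)), s(pair(a, 0))))), s(pair(a, 0)))  →  s(k(pair(k(pair(c, pair(0, a)), s(pair(a, 0))), pair(0, a)), s(pair(a, 0))))   [R1 at ε]
2. s(k(pair(k(pair(c, pair(0, a)), s(pair(a, 0))), pair(0, a)), s(pair(a, 0))))  →  s(s(a))   [R1 at 1]

s(s(a))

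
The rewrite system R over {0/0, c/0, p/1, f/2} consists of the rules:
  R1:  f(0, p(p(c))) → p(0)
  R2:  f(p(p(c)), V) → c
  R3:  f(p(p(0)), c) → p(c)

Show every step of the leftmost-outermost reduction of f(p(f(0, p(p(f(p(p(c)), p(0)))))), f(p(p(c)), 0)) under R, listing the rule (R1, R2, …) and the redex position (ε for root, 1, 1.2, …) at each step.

p(c)

1. f(p(f(0, p(p(f(p(p(c)), p(0)))))), f(p(p(c)), 0))  →  f(p(f(0, p(p(c)))), f(p(p(c)), 0))   [R2 at 1.1.2.1.1]
2. f(p(f(0, p(p(c)))), f(p(p(c)), 0))  →  f(p(p(0)), f(p(p(c)), 0))   [R1 at 1.1]
3. f(p(p(0)), f(p(p(c)), 0))  →  f(p(p(0)), c)   [R2 at 2]
4. f(p(p(0)), c)  →  p(c)   [R3 at ε]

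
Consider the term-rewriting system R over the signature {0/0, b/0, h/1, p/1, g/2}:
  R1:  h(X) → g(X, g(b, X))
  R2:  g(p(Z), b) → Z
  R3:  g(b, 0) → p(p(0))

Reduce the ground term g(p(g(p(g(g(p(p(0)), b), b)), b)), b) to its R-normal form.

0

1. g(p(g(p(g(g(p(p(0)), b), b)), b)), b)  →  g(p(g(g(p(p(0)), b), b)), b)   [R2 at ε]
2. g(p(g(g(p(p(0)), b), b)), b)  →  g(g(p(p(0)), b), b)   [R2 at ε]
3. g(g(p(p(0)), b), b)  →  g(p(0), b)   [R2 at 1]
4. g(p(0), b)  →  0   [R2 at ε]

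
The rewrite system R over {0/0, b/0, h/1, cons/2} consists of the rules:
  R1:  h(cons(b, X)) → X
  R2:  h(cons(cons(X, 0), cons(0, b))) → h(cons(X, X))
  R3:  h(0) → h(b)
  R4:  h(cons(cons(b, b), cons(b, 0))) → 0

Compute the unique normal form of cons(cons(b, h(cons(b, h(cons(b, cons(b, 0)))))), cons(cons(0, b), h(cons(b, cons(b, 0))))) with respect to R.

cons(cons(b, cons(b, 0)), cons(cons(0, b), cons(b, 0)))

1. cons(cons(b, h(cons(b, h(cons(b, cons(b, 0)))))), cons(cons(0, b), h(cons(b, cons(b, 0)))))  →  cons(cons(b, h(cons(b, cons(b, 0)))), cons(cons(0, b), h(cons(b, cons(b, 0)))))   [R1 at 1.2]
2. cons(cons(b, h(cons(b, cons(b, 0)))), cons(cons(0, b), h(cons(b, cons(b, 0)))))  →  cons(cons(b, cons(b, 0)), cons(cons(0, b), h(cons(b, cons(b, 0)))))   [R1 at 1.2]
3. cons(cons(b, cons(b, 0)), cons(cons(0, b), h(cons(b, cons(b, 0)))))  →  cons(cons(b, cons(b, 0)), cons(cons(0, b), cons(b, 0)))   [R1 at 2.2]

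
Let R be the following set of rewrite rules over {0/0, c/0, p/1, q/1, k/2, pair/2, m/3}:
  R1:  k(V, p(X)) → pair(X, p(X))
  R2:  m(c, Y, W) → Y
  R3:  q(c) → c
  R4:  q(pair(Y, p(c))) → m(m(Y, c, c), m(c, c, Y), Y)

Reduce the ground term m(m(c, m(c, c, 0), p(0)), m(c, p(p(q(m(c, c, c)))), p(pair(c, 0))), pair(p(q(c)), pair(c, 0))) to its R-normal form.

p(p(c))

1. m(m(c, m(c, c, 0), p(0)), m(c, p(p(q(m(c, c, c)))), p(pair(c, 0))), pair(p(q(c)), pair(c, 0)))  →  m(m(c, c, 0), m(c, p(p(q(m(c, c, c)))), p(pair(c, 0))), pair(p(q(c)), pair(c, 0)))   [R2 at 1]
2. m(m(c, c, 0), m(c, p(p(q(m(c, c, c)))), p(pair(c, 0))), pair(p(q(c)), pair(c, 0)))  →  m(c, m(c, p(p(q(m(c, c, c)))), p(pair(c, 0))), pair(p(q(c)), pair(c, 0)))   [R2 at 1]
3. m(c, m(c, p(p(q(m(c, c, c)))), p(pair(c, 0))), pair(p(q(c)), pair(c, 0)))  →  m(c, p(p(q(m(c, c, c)))), p(pair(c, 0)))   [R2 at ε]
4. m(c, p(p(q(m(c, c, c)))), p(pair(c, 0)))  →  p(p(q(m(c, c, c))))   [R2 at ε]
5. p(p(q(m(c, c, c))))  →  p(p(q(c)))   [R2 at 1.1.1]
6. p(p(q(c)))  →  p(p(c))   [R3 at 1.1]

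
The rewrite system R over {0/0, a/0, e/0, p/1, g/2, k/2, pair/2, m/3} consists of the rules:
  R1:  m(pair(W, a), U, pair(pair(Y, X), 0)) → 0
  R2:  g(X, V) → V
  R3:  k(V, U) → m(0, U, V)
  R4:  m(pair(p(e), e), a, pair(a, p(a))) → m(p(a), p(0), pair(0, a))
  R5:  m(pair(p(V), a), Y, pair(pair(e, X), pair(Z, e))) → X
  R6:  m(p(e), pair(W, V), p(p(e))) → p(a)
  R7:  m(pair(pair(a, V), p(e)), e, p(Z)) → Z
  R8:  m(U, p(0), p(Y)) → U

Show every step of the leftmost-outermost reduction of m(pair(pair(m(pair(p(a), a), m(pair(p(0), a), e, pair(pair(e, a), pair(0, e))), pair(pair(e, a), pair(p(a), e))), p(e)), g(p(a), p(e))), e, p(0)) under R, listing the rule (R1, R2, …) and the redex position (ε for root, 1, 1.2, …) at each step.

1. m(pair(pair(m(pair(p(a), a), m(pair(p(0), a), e, pair(pair(e, a), pair(0, e))), pair(pair(e, a), pair(p(a), e))), p(e)), g(p(a), p(e))), e, p(0))  →  m(pair(pair(a, p(e)), g(p(a), p(e))), e, p(0))   [R5 at 1.1.1]
2. m(pair(pair(a, p(e)), g(p(a), p(e))), e, p(0))  →  m(pair(pair(a, p(e)), p(e)), e, p(0))   [R2 at 1.2]
3. m(pair(pair(a, p(e)), p(e)), e, p(0))  →  0   [R7 at ε]

0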